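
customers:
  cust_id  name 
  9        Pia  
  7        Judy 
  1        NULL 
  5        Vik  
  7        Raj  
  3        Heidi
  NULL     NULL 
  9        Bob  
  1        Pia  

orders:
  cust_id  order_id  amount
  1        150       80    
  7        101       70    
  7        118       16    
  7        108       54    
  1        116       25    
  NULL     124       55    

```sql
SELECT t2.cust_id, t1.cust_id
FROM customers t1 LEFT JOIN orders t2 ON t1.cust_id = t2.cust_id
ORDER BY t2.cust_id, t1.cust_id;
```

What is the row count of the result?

15

LEFT JOIN keeps every row from `customers`; unmatched rows get NULL for `orders`'s columns.
Matching on t1.cust_id = t2.cust_id. A NULL in a compared column never satisfies the condition.
- t1 (cust_id=9) has no partner → padded with NULL.
- t1 (cust_id=7) pairs with 3 row(s) of t2.
- t1 (cust_id=1) pairs with 2 row(s) of t2.
- t1 (cust_id=5) has no partner → padded with NULL.
- t1 (cust_id=7) pairs with 3 row(s) of t2.
- t1 (cust_id=3) has no partner → padded with NULL.
- t1 (cust_id=NULL) has no partner → padded with NULL.
- t1 (cust_id=9) has no partner → padded with NULL.
- t1 (cust_id=1) pairs with 2 row(s) of t2.
Total: 10 matched + 5 padded = 15 rows.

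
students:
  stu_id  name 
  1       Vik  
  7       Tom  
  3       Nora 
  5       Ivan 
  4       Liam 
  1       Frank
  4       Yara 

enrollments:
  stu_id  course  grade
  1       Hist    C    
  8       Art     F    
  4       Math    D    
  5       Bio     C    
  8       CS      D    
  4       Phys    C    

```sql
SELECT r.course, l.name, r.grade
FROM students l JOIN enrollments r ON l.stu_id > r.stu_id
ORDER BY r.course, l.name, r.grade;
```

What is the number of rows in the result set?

INNER JOIN keeps only pairs where the ON condition holds.
Matching on l.stu_id > r.stu_id.
- l[0] stu_id=1 → no match; dropped.
- l[1] stu_id=7 → 4 match(es) in r → 4 row(s).
- l[2] stu_id=3 → 1 match(es) in r → 1 row(s).
- l[3] stu_id=5 → 3 match(es) in r → 3 row(s).
- l[4] stu_id=4 → 1 match(es) in r → 1 row(s).
- l[5] stu_id=1 → no match; dropped.
- l[6] stu_id=4 → 1 match(es) in r → 1 row(s).
Total: 10 rows.

10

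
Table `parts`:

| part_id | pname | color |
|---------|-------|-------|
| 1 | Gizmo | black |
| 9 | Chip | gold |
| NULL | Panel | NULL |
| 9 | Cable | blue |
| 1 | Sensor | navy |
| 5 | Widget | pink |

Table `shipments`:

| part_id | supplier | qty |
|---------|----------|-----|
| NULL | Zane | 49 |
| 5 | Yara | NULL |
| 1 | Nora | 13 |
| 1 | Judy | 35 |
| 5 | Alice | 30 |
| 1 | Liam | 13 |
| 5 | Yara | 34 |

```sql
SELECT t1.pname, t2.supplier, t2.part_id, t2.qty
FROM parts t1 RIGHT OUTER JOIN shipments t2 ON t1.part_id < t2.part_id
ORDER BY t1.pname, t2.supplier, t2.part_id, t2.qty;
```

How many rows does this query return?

10

RIGHT JOIN keeps every row from `shipments`; unmatched rows get NULL for `parts`'s columns.
Matching on t1.part_id < t2.part_id. A NULL in a compared column never satisfies the condition.
- t1[0] part_id=1 → 3 match(es) in t2 → 3 row(s).
- t1[1] part_id=9 → no match.
- t1[2] part_id=NULL → no match.
- t1[3] part_id=9 → no match.
- t1[4] part_id=1 → 3 match(es) in t2 → 3 row(s).
- t1[5] part_id=5 → no match.
- 4 t2 row(s) had no t1 match → kept, t1 columns NULL.
Total: 6 matched + 4 padded = 10 rows.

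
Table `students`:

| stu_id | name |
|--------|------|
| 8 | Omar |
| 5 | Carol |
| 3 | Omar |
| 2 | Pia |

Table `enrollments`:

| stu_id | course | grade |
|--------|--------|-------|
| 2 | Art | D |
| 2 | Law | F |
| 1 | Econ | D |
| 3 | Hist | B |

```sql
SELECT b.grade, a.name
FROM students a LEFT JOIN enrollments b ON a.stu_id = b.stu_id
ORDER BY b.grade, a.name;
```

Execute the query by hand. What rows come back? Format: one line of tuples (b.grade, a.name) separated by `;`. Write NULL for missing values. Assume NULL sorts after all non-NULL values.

(B, Omar); (D, Pia); (F, Pia); (NULL, Carol); (NULL, Omar)

LEFT JOIN keeps every row from `students`; unmatched rows get NULL for `enrollments`'s columns.
Matching on a.stu_id = b.stu_id.
- a row (stu_id=8): no match → kept, b columns NULL.
- a row (stu_id=5): no match → kept, b columns NULL.
- a row (stu_id=3): matches 1 b row(s) → 1 output row(s).
- a row (stu_id=2): matches 2 b row(s) → 2 output row(s).
After projecting and ordering:
b.grade | a.name
B | Omar
D | Pia
F | Pia
NULL | Carol
NULL | Omar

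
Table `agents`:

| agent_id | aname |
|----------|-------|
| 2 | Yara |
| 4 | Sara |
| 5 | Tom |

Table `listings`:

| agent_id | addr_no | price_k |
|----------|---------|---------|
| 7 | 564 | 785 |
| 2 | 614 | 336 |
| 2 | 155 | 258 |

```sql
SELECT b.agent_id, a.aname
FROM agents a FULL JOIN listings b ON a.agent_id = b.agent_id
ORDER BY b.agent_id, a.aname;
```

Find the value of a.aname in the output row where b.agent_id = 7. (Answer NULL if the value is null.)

NULL

FULL OUTER JOIN keeps every row from both sides; unmatched rows get NULL for the other side's columns.
Matching on a.agent_id = b.agent_id.
- agent_id=2: 2 matching b row(s), so 2 row(s) emitted.
- agent_id=4: no b row matches, row kept with b columns NULL.
- agent_id=5: no b row matches, row kept with b columns NULL.
- plus 1 unmatched b row(s), each kept with NULL a columns.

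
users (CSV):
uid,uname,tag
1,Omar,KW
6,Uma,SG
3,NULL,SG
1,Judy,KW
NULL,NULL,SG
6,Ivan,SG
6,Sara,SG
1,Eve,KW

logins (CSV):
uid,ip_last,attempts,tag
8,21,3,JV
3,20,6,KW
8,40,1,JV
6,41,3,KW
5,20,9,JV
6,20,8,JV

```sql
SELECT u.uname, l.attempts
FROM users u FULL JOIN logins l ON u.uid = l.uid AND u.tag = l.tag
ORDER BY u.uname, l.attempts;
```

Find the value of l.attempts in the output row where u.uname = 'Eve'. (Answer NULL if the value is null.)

NULL

FULL OUTER JOIN keeps every row from both sides; unmatched rows get NULL for the other side's columns.
Matching on u.uid = l.uid AND u.tag = l.tag. A NULL in a compared column never satisfies the condition.
- uid=1, tag=KW: no l row matches, row kept with l columns NULL.
- uid=6, tag=SG: no l row matches, row kept with l columns NULL.
- uid=3, tag=SG: no l row matches, row kept with l columns NULL.
- uid=1, tag=KW: no l row matches, row kept with l columns NULL.
- uid=NULL, tag=SG: no l row matches, row kept with l columns NULL.
- uid=6, tag=SG: no l row matches, row kept with l columns NULL.
- uid=6, tag=SG: no l row matches, row kept with l columns NULL.
- uid=1, tag=KW: no l row matches, row kept with l columns NULL.
- 6 l row(s) had no u match → kept, u columns NULL.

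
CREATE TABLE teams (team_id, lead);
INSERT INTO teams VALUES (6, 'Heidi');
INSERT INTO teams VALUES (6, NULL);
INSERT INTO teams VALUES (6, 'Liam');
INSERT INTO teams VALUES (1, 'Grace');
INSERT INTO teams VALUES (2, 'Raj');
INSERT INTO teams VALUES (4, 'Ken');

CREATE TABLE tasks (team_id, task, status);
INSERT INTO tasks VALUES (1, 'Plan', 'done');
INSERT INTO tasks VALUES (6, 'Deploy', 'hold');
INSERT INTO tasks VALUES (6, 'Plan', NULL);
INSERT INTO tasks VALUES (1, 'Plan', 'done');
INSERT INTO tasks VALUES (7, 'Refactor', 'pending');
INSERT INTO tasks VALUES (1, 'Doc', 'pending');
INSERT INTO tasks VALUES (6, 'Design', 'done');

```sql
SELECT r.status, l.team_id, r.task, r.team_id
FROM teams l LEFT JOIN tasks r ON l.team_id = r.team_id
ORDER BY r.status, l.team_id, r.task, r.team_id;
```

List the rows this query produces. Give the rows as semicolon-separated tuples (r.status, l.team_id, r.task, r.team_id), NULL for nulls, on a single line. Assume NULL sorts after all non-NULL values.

(done, 1, Plan, 1); (done, 1, Plan, 1); (done, 6, Design, 6); (done, 6, Design, 6); (done, 6, Design, 6); (hold, 6, Deploy, 6); (hold, 6, Deploy, 6); (hold, 6, Deploy, 6); (pending, 1, Doc, 1); (NULL, 2, NULL, NULL); (NULL, 4, NULL, NULL); (NULL, 6, Plan, 6); (NULL, 6, Plan, 6); (NULL, 6, Plan, 6)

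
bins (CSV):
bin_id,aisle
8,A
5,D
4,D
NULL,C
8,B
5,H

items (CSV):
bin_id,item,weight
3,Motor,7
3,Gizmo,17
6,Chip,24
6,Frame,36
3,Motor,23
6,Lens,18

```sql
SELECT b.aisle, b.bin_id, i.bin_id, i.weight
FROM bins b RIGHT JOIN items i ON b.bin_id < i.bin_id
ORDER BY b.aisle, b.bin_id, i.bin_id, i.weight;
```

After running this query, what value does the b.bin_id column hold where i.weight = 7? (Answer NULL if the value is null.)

NULL

RIGHT JOIN keeps every row from `items`; unmatched rows get NULL for `bins`'s columns.
Matching on b.bin_id < i.bin_id. A NULL in a compared column never satisfies the condition.
- bin_id=8: no matching i row.
- bin_id=5: 3 matching i row(s), so 3 row(s) emitted.
- bin_id=4: 3 matching i row(s), so 3 row(s) emitted.
- bin_id=NULL: no matching i row.
- bin_id=8: no matching i row.
- bin_id=5: 3 matching i row(s), so 3 row(s) emitted.
- 3 i row(s) had no b match → kept, b columns NULL.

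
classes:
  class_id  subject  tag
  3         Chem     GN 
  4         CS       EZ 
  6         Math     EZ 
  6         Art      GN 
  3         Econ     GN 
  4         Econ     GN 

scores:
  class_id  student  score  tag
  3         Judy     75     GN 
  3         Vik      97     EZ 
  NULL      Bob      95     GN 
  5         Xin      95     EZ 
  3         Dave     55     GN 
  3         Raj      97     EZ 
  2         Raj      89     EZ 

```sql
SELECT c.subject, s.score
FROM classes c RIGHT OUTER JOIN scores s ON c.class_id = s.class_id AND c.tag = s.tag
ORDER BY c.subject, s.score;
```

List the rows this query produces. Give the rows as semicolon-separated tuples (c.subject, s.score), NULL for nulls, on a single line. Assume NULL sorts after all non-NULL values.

(Chem, 55); (Chem, 75); (Econ, 55); (Econ, 75); (NULL, 89); (NULL, 95); (NULL, 95); (NULL, 97); (NULL, 97)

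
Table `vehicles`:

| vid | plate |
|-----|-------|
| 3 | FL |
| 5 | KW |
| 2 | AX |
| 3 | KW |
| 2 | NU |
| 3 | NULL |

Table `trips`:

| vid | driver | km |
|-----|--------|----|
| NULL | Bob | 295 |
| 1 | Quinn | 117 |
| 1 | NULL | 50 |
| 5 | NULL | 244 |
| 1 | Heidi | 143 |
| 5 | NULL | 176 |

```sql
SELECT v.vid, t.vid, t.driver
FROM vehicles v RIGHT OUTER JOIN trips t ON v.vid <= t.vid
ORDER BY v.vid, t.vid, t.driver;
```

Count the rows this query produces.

16

RIGHT JOIN keeps every row from `trips`; unmatched rows get NULL for `vehicles`'s columns.
Matching on v.vid <= t.vid. A NULL in a compared column never satisfies the condition.
Matched pairs: 12; unmatched t rows kept: 4.
Total: 12 matched + 4 padded = 16 rows.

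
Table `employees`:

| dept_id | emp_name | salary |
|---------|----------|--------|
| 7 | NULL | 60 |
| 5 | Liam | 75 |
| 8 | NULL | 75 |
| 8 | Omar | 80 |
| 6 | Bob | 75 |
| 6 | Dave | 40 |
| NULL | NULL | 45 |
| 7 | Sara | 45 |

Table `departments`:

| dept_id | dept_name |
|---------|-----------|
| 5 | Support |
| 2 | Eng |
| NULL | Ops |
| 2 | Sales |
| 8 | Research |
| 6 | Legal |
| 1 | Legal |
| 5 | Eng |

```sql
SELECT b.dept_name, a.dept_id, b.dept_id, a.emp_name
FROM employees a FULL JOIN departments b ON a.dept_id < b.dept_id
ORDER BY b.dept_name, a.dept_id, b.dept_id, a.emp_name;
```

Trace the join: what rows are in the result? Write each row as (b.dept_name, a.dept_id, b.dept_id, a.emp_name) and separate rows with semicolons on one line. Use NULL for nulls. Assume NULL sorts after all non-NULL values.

(Eng, NULL, 2, NULL); (Eng, NULL, 5, NULL); (Legal, 5, 6, Liam); (Legal, NULL, 1, NULL); (Ops, NULL, NULL, NULL); (Research, 5, 8, Liam); (Research, 6, 8, Bob); (Research, 6, 8, Dave); (Research, 7, 8, Sara); (Research, 7, 8, NULL); (Sales, NULL, 2, NULL); (Support, NULL, 5, NULL); (NULL, 8, NULL, Omar); (NULL, 8, NULL, NULL); (NULL, NULL, NULL, NULL)

FULL OUTER JOIN keeps every row from both sides; unmatched rows get NULL for the other side's columns.
Matching on a.dept_id < b.dept_id. A NULL in a compared column never satisfies the condition.
- a (dept_id=7) pairs with 1 row(s) of b.
- a (dept_id=5) pairs with 2 row(s) of b.
- a (dept_id=8) has no partner → padded with NULL.
- a (dept_id=8) has no partner → padded with NULL.
- a (dept_id=6) pairs with 1 row(s) of b.
- a (dept_id=6) pairs with 1 row(s) of b.
- a (dept_id=NULL) has no partner → padded with NULL.
- a (dept_id=7) pairs with 1 row(s) of b.
- 6 b row(s) had no a match → kept, a columns NULL.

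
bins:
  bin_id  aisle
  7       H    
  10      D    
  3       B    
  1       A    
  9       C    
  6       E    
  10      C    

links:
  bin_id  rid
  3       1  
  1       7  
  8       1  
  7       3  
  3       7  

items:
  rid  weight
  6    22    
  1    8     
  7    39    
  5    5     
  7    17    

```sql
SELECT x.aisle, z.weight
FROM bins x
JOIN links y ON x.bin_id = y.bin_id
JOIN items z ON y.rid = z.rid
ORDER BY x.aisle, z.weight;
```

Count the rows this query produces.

5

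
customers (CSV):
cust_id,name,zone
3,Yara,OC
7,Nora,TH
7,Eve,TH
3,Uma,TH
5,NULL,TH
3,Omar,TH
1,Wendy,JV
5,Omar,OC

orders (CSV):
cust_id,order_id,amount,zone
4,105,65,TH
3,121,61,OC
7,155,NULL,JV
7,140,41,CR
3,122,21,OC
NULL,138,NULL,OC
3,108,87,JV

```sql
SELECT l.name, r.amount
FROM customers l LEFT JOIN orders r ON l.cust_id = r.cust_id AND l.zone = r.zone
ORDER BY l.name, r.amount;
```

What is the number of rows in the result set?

9

LEFT JOIN keeps every row from `customers`; unmatched rows get NULL for `orders`'s columns.
Matching on l.cust_id = r.cust_id AND l.zone = r.zone. A NULL in a compared column never satisfies the condition.
Matched pairs: 2; unmatched l rows kept: 7.
Total: 2 matched + 7 padded = 9 rows.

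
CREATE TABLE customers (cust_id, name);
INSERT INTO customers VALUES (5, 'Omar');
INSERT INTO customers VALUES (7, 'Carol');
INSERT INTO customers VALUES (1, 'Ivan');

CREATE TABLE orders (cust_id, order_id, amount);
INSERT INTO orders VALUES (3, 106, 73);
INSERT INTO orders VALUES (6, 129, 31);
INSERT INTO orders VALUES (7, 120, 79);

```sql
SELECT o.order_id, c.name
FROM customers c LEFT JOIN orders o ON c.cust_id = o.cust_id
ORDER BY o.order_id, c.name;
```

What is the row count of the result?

3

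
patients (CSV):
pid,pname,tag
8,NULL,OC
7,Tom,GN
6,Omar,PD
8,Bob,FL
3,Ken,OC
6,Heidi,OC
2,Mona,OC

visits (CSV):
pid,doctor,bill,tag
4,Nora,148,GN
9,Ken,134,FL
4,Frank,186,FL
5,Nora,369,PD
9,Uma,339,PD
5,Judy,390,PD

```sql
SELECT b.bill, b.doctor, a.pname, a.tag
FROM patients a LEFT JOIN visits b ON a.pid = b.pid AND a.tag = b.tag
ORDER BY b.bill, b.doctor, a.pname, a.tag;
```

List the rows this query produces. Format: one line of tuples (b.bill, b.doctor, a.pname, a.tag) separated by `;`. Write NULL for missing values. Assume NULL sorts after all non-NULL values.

LEFT JOIN keeps every row from `patients`; unmatched rows get NULL for `visits`'s columns.
Matching on a.pid = b.pid AND a.tag = b.tag.
- pid=8, tag=OC: no b row matches, row kept with b columns NULL.
- pid=7, tag=GN: no b row matches, row kept with b columns NULL.
- pid=6, tag=PD: no b row matches, row kept with b columns NULL.
- pid=8, tag=FL: no b row matches, row kept with b columns NULL.
- pid=3, tag=OC: no b row matches, row kept with b columns NULL.
- pid=6, tag=OC: no b row matches, row kept with b columns NULL.
- pid=2, tag=OC: no b row matches, row kept with b columns NULL.
After projecting and ordering:
b.bill | b.doctor | a.pname | a.tag
NULL | NULL | Bob | FL
NULL | NULL | Heidi | OC
NULL | NULL | Ken | OC
NULL | NULL | Mona | OC
NULL | NULL | Omar | PD
NULL | NULL | Tom | GN
NULL | NULL | NULL | OC

(NULL, NULL, Bob, FL); (NULL, NULL, Heidi, OC); (NULL, NULL, Ken, OC); (NULL, NULL, Mona, OC); (NULL, NULL, Omar, PD); (NULL, NULL, Tom, GN); (NULL, NULL, NULL, OC)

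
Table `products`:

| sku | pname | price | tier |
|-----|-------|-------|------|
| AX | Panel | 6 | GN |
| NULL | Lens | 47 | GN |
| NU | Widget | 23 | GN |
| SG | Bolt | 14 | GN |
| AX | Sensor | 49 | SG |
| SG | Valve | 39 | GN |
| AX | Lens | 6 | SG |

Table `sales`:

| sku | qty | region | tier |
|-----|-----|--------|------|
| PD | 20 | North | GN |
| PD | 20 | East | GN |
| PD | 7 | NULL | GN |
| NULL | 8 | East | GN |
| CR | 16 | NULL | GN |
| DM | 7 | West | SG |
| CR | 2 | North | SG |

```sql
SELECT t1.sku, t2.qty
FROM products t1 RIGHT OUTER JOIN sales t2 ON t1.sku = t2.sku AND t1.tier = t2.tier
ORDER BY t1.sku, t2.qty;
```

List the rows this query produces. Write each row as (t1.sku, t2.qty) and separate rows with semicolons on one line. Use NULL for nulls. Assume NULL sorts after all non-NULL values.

RIGHT JOIN keeps every row from `sales`; unmatched rows get NULL for `products`'s columns.
Matching on t1.sku = t2.sku AND t1.tier = t2.tier. A NULL in a compared column never satisfies the condition.
Matched pairs: 0; unmatched t2 rows kept: 7.

(NULL, 2); (NULL, 7); (NULL, 7); (NULL, 8); (NULL, 16); (NULL, 20); (NULL, 20)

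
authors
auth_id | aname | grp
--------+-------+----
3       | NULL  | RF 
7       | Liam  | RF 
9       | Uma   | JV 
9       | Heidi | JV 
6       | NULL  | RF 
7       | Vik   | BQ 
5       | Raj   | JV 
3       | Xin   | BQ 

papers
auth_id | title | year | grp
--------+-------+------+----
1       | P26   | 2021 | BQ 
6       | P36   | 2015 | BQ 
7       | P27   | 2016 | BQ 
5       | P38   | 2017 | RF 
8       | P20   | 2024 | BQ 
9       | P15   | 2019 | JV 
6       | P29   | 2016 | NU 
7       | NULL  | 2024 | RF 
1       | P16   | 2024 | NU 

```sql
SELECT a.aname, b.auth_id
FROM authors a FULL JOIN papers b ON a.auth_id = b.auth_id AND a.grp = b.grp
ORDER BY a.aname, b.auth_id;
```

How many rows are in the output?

14

FULL OUTER JOIN keeps every row from both sides; unmatched rows get NULL for the other side's columns.
Matching on a.auth_id = b.auth_id AND a.grp = b.grp.
Matched pairs: 4; unmatched a rows kept: 4; unmatched b rows kept: 6.
Total: 4 matched + 10 padded = 14 rows.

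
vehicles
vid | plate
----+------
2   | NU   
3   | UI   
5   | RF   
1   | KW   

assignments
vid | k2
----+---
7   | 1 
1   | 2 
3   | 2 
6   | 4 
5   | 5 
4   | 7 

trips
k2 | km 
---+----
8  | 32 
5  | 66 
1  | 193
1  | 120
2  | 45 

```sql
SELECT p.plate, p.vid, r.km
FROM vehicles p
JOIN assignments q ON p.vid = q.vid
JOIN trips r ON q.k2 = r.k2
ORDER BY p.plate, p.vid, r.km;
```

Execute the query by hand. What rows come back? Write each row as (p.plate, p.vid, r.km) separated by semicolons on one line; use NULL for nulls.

(KW, 1, 45); (RF, 5, 66); (UI, 3, 45)

Evaluate left to right. First `vehicles p INNER JOIN assignments q` on vid: 3 row(s).
Then INNER JOIN `trips r` on k2: keep only rows whose q.k2 appears in r.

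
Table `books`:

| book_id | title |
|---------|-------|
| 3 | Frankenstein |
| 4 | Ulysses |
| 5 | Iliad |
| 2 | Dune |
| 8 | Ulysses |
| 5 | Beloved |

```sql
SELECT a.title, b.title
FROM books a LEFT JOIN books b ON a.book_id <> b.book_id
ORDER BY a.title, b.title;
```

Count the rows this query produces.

28

LEFT JOIN keeps every row from `books a`; unmatched rows get NULL for `books b`'s columns.
Matching on a.book_id <> b.book_id.
Matched pairs: 28; unmatched a rows kept: 0.
Total: 28 rows.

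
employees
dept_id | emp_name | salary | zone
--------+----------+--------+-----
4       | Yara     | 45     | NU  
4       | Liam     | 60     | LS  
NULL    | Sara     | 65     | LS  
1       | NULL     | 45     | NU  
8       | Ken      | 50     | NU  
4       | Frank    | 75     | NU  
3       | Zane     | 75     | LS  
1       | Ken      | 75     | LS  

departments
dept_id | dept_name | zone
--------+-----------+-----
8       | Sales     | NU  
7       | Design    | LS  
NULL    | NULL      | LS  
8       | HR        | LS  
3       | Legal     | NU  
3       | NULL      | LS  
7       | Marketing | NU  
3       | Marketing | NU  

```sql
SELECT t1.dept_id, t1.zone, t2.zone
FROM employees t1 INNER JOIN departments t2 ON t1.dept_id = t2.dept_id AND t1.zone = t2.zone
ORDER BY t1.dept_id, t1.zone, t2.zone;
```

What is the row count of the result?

2

INNER JOIN keeps only pairs where the ON condition holds.
Matching on t1.dept_id = t2.dept_id AND t1.zone = t2.zone. A NULL in a compared column never satisfies the condition.
- t1 (dept_id=4, zone=NU) has no partner → excluded.
- t1 (dept_id=4, zone=LS) has no partner → excluded.
- t1 (dept_id=NULL, zone=LS) has no partner → excluded.
- t1 (dept_id=1, zone=NU) has no partner → excluded.
- t1 (dept_id=8, zone=NU) pairs with 1 row(s) of t2.
- t1 (dept_id=4, zone=NU) has no partner → excluded.
- t1 (dept_id=3, zone=LS) pairs with 1 row(s) of t2.
- t1 (dept_id=1, zone=LS) has no partner → excluded.
Total: 2 rows.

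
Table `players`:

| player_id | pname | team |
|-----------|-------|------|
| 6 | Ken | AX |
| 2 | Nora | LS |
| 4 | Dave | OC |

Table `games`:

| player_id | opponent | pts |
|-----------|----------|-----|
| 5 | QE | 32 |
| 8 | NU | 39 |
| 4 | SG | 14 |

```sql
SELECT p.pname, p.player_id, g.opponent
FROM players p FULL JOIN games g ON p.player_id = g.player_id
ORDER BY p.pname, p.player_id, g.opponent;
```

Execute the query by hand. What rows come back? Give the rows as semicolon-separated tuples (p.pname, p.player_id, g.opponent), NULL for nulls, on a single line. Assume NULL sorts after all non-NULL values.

FULL OUTER JOIN keeps every row from both sides; unmatched rows get NULL for the other side's columns.
Matching on p.player_id = g.player_id.
Matched pairs: 1; unmatched p rows kept: 2; unmatched g rows kept: 2.

(Dave, 4, SG); (Ken, 6, NULL); (Nora, 2, NULL); (NULL, NULL, NU); (NULL, NULL, QE)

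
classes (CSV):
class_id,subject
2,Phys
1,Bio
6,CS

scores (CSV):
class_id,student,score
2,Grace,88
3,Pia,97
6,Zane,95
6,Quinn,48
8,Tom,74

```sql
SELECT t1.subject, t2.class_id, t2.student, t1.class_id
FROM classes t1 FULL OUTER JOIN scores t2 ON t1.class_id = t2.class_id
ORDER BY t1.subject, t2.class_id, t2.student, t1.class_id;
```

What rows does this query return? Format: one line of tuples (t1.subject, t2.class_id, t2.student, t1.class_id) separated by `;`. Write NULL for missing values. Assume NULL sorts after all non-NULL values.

FULL OUTER JOIN keeps every row from both sides; unmatched rows get NULL for the other side's columns.
Matching on t1.class_id = t2.class_id.
Matched pairs: 3; unmatched t1 rows kept: 1; unmatched t2 rows kept: 2.

(Bio, NULL, NULL, 1); (CS, 6, Quinn, 6); (CS, 6, Zane, 6); (Phys, 2, Grace, 2); (NULL, 3, Pia, NULL); (NULL, 8, Tom, NULL)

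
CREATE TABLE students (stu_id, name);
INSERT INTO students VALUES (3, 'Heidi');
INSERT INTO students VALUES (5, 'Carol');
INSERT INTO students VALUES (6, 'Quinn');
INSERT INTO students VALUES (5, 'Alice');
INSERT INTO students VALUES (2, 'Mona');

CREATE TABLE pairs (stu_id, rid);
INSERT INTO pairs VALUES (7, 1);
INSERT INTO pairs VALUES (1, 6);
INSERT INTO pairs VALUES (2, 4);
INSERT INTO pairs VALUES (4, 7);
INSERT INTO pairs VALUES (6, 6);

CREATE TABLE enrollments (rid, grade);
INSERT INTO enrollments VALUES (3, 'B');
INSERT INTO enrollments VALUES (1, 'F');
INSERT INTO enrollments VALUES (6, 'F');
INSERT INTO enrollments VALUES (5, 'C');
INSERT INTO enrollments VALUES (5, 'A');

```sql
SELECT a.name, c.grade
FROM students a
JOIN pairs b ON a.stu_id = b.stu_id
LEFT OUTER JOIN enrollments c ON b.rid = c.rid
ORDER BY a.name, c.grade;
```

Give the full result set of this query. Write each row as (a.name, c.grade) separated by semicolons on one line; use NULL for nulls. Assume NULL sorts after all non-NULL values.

(Mona, NULL); (Quinn, F)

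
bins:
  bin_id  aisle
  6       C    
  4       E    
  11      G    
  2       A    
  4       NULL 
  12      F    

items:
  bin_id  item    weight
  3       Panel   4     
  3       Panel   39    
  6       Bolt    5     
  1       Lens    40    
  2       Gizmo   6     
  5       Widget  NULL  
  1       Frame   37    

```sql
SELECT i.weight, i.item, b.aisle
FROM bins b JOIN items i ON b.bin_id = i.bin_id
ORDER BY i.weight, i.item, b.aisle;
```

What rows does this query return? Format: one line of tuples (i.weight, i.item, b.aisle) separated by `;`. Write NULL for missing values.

(5, Bolt, C); (6, Gizmo, A)

INNER JOIN keeps only pairs where the ON condition holds.
Matching on b.bin_id = i.bin_id.
- b[0] bin_id=6 → 1 match(es) in i → 1 row(s).
- b[1] bin_id=4 → no match; dropped.
- b[2] bin_id=11 → no match; dropped.
- b[3] bin_id=2 → 1 match(es) in i → 1 row(s).
- b[4] bin_id=4 → no match; dropped.
- b[5] bin_id=12 → no match; dropped.
After projecting and ordering:
i.weight | i.item | b.aisle
5 | Bolt | C
6 | Gizmo | A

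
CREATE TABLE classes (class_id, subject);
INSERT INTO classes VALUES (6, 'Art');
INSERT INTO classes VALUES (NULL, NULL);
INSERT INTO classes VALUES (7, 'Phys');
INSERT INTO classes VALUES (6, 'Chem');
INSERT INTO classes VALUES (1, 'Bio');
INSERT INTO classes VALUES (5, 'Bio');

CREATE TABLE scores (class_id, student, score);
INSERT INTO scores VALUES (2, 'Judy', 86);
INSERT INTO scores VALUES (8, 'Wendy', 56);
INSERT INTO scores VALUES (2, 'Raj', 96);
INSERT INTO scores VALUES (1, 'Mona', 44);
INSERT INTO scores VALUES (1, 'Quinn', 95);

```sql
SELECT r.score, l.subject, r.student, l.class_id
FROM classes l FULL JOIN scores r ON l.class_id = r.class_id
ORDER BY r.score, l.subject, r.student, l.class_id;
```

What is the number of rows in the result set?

10

FULL OUTER JOIN keeps every row from both sides; unmatched rows get NULL for the other side's columns.
Matching on l.class_id = r.class_id. A NULL in a compared column never satisfies the condition.
- l row (class_id=6): no match → kept, r columns NULL.
- l row (class_id=NULL): no match → kept, r columns NULL.
- l row (class_id=7): no match → kept, r columns NULL.
- l row (class_id=6): no match → kept, r columns NULL.
- l row (class_id=1): matches 2 r row(s) → 2 output row(s).
- l row (class_id=5): no match → kept, r columns NULL.
- 3 r row(s) had no l match → kept, l columns NULL.
Total: 2 matched + 8 padded = 10 rows.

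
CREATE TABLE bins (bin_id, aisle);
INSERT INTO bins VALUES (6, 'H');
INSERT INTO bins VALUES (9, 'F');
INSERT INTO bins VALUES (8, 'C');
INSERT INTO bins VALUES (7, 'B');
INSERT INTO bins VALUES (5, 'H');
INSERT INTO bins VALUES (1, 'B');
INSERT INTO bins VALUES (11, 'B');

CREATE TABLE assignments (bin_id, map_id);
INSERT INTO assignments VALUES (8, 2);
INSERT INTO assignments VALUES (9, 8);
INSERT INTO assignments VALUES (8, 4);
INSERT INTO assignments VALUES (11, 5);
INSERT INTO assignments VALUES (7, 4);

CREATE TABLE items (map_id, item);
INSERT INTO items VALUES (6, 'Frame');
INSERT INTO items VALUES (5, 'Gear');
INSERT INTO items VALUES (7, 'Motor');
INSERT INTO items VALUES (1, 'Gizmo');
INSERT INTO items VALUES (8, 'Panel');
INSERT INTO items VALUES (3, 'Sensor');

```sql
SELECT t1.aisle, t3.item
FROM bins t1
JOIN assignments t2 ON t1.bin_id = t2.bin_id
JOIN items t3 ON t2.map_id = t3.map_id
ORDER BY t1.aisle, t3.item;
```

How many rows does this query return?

2

Step 1 — t1 INNER JOIN t2 on bin_id → 5 row(s).
Then INNER JOIN `items t3` on map_id: keep only rows whose t2.map_id appears in t3.
Result: 2 row(s).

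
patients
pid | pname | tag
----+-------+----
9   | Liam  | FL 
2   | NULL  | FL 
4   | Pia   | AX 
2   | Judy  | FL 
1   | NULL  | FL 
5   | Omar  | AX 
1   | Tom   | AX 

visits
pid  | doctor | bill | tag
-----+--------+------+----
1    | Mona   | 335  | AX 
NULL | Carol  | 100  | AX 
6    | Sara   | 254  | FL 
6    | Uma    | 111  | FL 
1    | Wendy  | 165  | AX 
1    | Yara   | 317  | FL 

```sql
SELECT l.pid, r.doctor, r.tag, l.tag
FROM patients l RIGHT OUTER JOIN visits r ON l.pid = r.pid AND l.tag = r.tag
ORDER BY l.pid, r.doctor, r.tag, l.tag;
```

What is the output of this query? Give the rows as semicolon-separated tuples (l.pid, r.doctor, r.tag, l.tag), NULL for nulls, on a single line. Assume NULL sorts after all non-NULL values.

(1, Mona, AX, AX); (1, Wendy, AX, AX); (1, Yara, FL, FL); (NULL, Carol, AX, NULL); (NULL, Sara, FL, NULL); (NULL, Uma, FL, NULL)

RIGHT JOIN keeps every row from `visits`; unmatched rows get NULL for `patients`'s columns.
Matching on l.pid = r.pid AND l.tag = r.tag. A NULL in a compared column never satisfies the condition.
Matched pairs: 3; unmatched r rows kept: 3.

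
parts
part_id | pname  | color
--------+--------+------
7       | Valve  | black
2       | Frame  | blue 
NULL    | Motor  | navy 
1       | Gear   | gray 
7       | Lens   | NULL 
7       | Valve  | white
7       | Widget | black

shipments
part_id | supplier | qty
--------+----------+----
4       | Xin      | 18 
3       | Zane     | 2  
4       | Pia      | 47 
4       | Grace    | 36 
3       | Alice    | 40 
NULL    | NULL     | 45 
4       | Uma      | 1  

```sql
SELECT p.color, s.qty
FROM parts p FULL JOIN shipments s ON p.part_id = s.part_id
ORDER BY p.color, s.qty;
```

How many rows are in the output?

FULL OUTER JOIN keeps every row from both sides; unmatched rows get NULL for the other side's columns.
Matching on p.part_id = s.part_id. A NULL in a compared column never satisfies the condition.
- p (part_id=7) has no partner → padded with NULL.
- p (part_id=2) has no partner → padded with NULL.
- p (part_id=NULL) has no partner → padded with NULL.
- p (part_id=1) has no partner → padded with NULL.
- p (part_id=7) has no partner → padded with NULL.
- p (part_id=7) has no partner → padded with NULL.
- p (part_id=7) has no partner → padded with NULL.
- 7 s row(s) had no p match → kept, p columns NULL.
Total: 0 matched + 14 padded = 14 rows.

14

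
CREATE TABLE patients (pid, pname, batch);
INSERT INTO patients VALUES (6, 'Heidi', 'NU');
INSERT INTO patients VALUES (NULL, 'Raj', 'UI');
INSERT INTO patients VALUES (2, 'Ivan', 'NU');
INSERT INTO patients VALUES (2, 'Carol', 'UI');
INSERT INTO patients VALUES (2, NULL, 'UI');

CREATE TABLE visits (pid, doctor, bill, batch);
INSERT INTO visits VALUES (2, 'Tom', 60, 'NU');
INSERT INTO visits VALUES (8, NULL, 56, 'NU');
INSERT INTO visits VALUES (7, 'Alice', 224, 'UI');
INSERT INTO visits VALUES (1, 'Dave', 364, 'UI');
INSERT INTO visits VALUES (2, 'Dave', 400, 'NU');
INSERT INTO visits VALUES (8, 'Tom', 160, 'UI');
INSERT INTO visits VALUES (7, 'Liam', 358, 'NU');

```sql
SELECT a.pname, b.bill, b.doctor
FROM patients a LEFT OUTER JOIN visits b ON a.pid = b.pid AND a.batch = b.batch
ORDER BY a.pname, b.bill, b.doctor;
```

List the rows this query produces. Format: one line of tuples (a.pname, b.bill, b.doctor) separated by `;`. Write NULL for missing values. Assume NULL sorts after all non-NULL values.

LEFT JOIN keeps every row from `patients`; unmatched rows get NULL for `visits`'s columns.
Matching on a.pid = b.pid AND a.batch = b.batch. A NULL in a compared column never satisfies the condition.
- a row (pid=6, batch=NU): no match → kept, b columns NULL.
- a row (pid=NULL, batch=UI): no match → kept, b columns NULL.
- a row (pid=2, batch=NU): matches 2 b row(s) → 2 output row(s).
- a row (pid=2, batch=UI): no match → kept, b columns NULL.
- a row (pid=2, batch=UI): no match → kept, b columns NULL.
After projecting and ordering:
a.pname | b.bill | b.doctor
Carol | NULL | NULL
Heidi | NULL | NULL
Ivan | 60 | Tom
Ivan | 400 | Dave
Raj | NULL | NULL
NULL | NULL | NULL

(Carol, NULL, NULL); (Heidi, NULL, NULL); (Ivan, 60, Tom); (Ivan, 400, Dave); (Raj, NULL, NULL); (NULL, NULL, NULL)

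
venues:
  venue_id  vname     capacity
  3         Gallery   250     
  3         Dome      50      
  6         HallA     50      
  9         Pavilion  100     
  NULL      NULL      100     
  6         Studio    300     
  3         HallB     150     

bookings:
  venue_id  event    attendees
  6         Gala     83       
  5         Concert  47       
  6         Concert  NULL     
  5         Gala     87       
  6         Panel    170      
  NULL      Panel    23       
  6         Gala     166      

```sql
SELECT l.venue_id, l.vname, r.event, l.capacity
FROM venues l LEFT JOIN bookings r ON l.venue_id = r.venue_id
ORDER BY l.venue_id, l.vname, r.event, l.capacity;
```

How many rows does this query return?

13

LEFT JOIN keeps every row from `venues`; unmatched rows get NULL for `bookings`'s columns.
Matching on l.venue_id = r.venue_id. A NULL in a compared column never satisfies the condition.
- l (venue_id=3) has no partner → padded with NULL.
- l (venue_id=3) has no partner → padded with NULL.
- l (venue_id=6) pairs with 4 row(s) of r.
- l (venue_id=9) has no partner → padded with NULL.
- l (venue_id=NULL) has no partner → padded with NULL.
- l (venue_id=6) pairs with 4 row(s) of r.
- l (venue_id=3) has no partner → padded with NULL.
Total: 8 matched + 5 padded = 13 rows.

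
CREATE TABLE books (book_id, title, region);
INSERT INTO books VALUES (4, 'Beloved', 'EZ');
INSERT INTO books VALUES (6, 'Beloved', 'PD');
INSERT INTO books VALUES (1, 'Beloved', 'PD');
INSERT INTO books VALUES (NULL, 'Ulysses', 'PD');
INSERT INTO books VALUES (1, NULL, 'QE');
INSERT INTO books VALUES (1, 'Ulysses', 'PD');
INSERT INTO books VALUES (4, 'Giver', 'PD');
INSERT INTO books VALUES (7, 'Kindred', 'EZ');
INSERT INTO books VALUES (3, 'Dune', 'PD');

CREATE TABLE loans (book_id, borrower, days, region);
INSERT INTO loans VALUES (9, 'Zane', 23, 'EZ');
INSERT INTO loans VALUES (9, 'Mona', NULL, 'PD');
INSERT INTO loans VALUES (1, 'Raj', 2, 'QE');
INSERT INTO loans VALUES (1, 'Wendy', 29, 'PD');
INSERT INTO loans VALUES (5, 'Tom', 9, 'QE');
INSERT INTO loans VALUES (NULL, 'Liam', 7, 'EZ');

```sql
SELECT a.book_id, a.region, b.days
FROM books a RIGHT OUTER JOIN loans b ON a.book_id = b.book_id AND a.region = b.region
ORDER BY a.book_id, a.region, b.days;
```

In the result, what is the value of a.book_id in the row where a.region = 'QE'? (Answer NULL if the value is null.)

1

RIGHT JOIN keeps every row from `loans`; unmatched rows get NULL for `books`'s columns.
Matching on a.book_id = b.book_id AND a.region = b.region. A NULL in a compared column never satisfies the condition.
Matched pairs: 3; unmatched b rows kept: 4.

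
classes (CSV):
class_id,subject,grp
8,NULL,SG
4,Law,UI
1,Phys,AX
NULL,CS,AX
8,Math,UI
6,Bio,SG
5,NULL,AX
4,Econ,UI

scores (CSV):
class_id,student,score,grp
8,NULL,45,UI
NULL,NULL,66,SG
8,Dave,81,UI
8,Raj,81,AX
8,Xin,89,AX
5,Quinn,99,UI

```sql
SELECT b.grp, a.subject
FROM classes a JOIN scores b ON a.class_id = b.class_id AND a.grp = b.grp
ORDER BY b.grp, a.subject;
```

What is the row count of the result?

2

INNER JOIN keeps only pairs where the ON condition holds.
Matching on a.class_id = b.class_id AND a.grp = b.grp. A NULL in a compared column never satisfies the condition.
Matched pairs: 2.
Total: 2 rows.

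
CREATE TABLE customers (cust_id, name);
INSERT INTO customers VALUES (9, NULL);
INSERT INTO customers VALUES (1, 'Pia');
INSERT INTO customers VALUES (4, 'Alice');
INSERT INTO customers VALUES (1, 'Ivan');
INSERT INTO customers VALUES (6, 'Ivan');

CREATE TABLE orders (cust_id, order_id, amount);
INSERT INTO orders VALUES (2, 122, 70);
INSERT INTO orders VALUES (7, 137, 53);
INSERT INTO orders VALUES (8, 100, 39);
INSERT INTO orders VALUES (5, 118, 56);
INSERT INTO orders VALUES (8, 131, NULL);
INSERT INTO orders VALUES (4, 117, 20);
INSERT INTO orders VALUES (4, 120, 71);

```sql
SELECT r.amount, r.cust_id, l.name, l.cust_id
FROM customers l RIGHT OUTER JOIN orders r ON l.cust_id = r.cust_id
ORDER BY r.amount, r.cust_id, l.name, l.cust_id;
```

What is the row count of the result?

7

RIGHT JOIN keeps every row from `orders`; unmatched rows get NULL for `customers`'s columns.
Matching on l.cust_id = r.cust_id.
Matched pairs: 2; unmatched r rows kept: 5.
Total: 2 matched + 5 padded = 7 rows.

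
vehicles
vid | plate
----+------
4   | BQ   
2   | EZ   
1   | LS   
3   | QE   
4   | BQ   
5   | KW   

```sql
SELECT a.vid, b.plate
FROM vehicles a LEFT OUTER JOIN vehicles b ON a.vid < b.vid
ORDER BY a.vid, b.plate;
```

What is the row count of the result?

LEFT JOIN keeps every row from `vehicles a`; unmatched rows get NULL for `vehicles b`'s columns.
Matching on a.vid < b.vid.
Matched pairs: 14; unmatched a rows kept: 1.
Total: 14 matched + 1 padded = 15 rows.

15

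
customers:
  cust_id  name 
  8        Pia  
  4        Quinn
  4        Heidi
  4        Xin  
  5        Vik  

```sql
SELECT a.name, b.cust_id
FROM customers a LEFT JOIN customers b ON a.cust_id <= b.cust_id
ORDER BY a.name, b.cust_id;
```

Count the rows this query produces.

LEFT JOIN keeps every row from `customers a`; unmatched rows get NULL for `customers b`'s columns.
Matching on a.cust_id <= b.cust_id.
Matched pairs: 18; unmatched a rows kept: 0.
Total: 18 rows.

18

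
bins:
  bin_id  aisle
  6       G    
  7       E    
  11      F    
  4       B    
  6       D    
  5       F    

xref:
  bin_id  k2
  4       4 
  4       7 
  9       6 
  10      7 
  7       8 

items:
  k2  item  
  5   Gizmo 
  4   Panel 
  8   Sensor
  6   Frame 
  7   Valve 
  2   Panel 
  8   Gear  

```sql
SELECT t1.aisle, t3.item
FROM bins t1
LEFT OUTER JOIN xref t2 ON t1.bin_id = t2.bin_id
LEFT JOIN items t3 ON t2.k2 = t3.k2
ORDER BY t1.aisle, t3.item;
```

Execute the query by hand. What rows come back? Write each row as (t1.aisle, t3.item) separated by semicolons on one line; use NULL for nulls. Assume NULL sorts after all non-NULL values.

(B, Panel); (B, Valve); (D, NULL); (E, Gear); (E, Sensor); (F, NULL); (F, NULL); (G, NULL)

Step 1 — t1 LEFT JOIN t2 on bin_id → 7 row(s).
Then LEFT JOIN `items t3` on k2: each of those 7 rows is kept; rows whose t2.k2 has no match in t3 get NULL for t3's columns.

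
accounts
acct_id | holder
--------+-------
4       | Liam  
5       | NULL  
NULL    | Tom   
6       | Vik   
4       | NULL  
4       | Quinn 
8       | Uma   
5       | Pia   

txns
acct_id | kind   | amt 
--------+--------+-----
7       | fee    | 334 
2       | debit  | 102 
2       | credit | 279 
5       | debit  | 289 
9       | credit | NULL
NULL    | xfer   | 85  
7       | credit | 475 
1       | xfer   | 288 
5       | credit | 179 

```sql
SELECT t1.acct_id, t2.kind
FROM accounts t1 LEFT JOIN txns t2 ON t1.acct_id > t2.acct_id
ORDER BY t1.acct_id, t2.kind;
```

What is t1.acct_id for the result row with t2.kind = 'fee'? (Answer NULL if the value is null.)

LEFT JOIN keeps every row from `accounts`; unmatched rows get NULL for `txns`'s columns.
Matching on t1.acct_id > t2.acct_id. A NULL in a compared column never satisfies the condition.
Matched pairs: 27; unmatched t1 rows kept: 1.

8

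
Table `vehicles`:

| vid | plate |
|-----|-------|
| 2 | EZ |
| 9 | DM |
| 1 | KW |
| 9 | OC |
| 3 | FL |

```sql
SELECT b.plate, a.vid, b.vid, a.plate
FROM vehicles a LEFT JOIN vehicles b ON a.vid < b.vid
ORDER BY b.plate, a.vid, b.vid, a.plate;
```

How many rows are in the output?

LEFT JOIN keeps every row from `vehicles a`; unmatched rows get NULL for `vehicles b`'s columns.
Matching on a.vid < b.vid.
- a (vid=2) pairs with 3 row(s) of b.
- a (vid=9) has no partner → padded with NULL.
- a (vid=1) pairs with 4 row(s) of b.
- a (vid=9) has no partner → padded with NULL.
- a (vid=3) pairs with 2 row(s) of b.
Total: 9 matched + 2 padded = 11 rows.

11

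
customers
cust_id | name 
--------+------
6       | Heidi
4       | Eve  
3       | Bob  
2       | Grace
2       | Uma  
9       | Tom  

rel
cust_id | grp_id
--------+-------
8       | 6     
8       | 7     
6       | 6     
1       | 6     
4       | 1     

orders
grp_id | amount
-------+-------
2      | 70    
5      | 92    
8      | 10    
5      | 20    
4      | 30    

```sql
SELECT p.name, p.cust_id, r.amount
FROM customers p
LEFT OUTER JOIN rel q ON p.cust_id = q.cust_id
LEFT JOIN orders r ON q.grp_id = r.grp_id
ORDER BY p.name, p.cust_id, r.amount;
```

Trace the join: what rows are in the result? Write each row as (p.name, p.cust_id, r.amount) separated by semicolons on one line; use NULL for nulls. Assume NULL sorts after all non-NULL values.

Joins associate left-to-right: customers LEFT JOIN rel on cust_id gives 6 intermediate row(s).
Then LEFT JOIN `orders r` on grp_id: each of those 6 rows is kept; rows whose q.grp_id has no match in r get NULL for r's columns.

(Bob, 3, NULL); (Eve, 4, NULL); (Grace, 2, NULL); (Heidi, 6, NULL); (Tom, 9, NULL); (Uma, 2, NULL)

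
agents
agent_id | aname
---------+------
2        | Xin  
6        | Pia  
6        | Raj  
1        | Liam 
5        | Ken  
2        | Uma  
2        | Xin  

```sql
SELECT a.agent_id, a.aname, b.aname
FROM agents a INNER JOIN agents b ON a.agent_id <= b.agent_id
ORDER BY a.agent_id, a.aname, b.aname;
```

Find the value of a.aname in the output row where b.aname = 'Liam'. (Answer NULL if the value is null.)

Liam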